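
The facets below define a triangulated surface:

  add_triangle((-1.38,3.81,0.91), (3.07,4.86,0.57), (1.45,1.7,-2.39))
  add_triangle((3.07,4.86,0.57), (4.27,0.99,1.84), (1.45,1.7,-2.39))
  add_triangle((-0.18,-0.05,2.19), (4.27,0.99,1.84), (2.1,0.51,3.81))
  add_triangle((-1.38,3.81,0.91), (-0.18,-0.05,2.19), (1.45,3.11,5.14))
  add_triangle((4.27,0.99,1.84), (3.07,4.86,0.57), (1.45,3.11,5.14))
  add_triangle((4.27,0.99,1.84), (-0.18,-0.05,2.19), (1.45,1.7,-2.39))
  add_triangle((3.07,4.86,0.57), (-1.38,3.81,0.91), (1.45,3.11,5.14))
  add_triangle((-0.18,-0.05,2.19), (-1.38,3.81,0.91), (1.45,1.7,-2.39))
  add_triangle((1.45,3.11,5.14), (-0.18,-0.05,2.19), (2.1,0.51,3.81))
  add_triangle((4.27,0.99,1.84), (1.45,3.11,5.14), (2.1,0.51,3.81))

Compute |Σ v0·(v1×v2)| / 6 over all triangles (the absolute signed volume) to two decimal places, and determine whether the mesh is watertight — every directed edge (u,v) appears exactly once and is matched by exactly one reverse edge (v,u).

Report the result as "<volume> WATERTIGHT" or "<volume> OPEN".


52.83 WATERTIGHT

Per-triangle v0·(v1×v2)/6:
  t1: +7.8012
  t2: +8.1695
  t3: +0.0544
  t4: +4.1557
  t5: +14.8157
  t6: -2.1831
  t7: +14.4538
  t8: -2.5367
  t9: +2.4346
  t10: +5.6605
Σ = +52.8256 → |volume| = 52.83

Directed edges: 30 total, each appears once with its reverse present → watertight.


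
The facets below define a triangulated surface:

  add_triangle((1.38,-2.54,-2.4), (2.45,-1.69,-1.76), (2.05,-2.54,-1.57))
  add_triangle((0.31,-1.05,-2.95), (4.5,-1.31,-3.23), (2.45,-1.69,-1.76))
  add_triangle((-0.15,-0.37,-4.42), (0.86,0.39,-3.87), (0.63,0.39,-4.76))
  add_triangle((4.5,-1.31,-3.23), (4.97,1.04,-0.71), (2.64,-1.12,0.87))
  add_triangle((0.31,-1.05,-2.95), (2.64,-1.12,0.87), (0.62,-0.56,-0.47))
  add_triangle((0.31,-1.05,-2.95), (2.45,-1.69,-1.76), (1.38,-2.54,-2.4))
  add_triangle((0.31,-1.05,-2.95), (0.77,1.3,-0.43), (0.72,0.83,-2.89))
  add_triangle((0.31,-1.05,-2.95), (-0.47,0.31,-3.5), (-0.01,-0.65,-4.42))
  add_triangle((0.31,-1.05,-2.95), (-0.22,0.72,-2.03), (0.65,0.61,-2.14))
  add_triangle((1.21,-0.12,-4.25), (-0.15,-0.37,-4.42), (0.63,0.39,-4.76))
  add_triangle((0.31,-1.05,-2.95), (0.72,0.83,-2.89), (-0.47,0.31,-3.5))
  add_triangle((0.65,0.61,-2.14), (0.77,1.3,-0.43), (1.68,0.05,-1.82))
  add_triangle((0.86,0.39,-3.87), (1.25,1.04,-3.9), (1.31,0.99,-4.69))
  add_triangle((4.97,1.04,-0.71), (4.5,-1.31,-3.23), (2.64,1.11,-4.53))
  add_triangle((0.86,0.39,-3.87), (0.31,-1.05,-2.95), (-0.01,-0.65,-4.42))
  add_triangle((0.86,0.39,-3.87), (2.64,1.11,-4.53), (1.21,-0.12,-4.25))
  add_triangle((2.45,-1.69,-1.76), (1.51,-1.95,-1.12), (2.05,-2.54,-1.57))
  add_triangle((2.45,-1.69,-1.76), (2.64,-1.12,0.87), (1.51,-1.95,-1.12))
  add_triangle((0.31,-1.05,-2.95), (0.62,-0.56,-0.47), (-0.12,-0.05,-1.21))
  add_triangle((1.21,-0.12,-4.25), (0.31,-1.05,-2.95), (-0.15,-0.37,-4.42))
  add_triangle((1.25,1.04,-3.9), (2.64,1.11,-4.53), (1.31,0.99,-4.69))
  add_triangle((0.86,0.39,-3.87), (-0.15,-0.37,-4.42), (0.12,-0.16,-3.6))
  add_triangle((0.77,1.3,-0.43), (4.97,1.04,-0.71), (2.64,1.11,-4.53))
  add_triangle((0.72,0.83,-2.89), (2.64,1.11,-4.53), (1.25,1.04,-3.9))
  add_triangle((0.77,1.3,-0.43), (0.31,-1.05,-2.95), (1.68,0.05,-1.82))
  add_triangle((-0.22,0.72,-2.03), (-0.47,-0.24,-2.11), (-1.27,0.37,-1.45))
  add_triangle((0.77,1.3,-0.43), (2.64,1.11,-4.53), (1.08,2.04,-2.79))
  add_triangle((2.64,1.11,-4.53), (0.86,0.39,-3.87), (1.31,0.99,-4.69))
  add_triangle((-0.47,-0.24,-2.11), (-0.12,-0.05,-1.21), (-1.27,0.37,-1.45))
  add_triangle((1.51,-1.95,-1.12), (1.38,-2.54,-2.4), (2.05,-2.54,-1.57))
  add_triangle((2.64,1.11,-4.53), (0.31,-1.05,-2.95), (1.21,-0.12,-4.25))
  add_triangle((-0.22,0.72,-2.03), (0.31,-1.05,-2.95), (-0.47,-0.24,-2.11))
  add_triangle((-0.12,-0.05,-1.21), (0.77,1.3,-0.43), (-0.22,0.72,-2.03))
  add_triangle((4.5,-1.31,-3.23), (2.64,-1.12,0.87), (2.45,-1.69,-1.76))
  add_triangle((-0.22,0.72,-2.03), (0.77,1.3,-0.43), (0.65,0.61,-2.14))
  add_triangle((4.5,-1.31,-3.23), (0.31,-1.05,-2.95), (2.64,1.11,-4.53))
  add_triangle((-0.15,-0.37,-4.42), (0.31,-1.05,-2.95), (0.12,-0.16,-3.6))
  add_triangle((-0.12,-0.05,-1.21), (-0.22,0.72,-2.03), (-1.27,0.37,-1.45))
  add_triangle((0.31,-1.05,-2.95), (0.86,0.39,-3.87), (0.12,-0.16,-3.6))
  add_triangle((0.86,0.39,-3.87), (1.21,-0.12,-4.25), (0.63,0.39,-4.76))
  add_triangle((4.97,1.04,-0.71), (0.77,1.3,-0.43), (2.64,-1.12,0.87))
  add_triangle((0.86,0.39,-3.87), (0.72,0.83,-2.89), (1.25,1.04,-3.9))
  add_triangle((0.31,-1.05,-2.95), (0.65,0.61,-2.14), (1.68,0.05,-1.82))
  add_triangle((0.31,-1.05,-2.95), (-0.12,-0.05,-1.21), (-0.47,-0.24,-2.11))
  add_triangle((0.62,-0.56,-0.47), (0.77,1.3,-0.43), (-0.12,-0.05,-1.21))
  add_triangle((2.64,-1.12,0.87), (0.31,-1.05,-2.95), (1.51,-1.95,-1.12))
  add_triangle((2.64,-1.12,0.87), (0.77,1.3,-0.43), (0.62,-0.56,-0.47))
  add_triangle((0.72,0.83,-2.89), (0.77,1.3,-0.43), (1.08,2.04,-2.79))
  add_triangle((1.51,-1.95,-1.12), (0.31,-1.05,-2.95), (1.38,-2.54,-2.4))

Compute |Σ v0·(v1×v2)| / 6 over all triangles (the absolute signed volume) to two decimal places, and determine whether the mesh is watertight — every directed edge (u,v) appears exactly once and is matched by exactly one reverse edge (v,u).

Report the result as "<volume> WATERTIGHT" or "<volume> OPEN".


Per-triangle v0·(v1×v2)/6:
  t1: +0.5845
  t2: +1.9971
  t3: -0.1595
  t4: +5.9101
  t5: +0.1263
  t6: +1.2876
  t7: -0.3649
  t8: +0.0174
  t9: +0.5938
  t10: +0.6491
  t11: -1.0840
  t12: +0.5803
  t13: -0.0162
  t14: +8.9404
  t15: +0.6181
  t16: +0.6896
  t17: +0.0199
  t18: +1.0161
  t19: -0.0591
  t20: +0.8724
  t21: +0.2136
  t22: -0.0241
  t23: +3.7699
  t24: +0.0327
  t25: -0.8149
  t26: +0.3604
  t27: +1.0243
  t28: +0.4322
  t29: -0.0573
  t30: +0.0466
  t31: +0.4600
  t32: +0.3817
  t33: -0.1367
  t34: +2.0259
  t35: +0.3836
  t36: +5.7395
  t37: -0.1860
  t38: -0.1810
  t39: -0.4744
  t40: +0.1666
  t41: +0.7332
  t42: +0.1008
  t43: +0.8582
  t44: -0.0674
  t45: -0.2657
  t46: -1.1047
  t47: -0.5720
  t48: -0.1774
  t49: -0.2938
Σ = +34.5926 → |volume| = 34.59

Directed edges: 147 total; 7 unmatched, e.g. (-0.47,0.31,-3.5)→(-0.01,-0.65,-4.42) → open.

34.59 OPEN


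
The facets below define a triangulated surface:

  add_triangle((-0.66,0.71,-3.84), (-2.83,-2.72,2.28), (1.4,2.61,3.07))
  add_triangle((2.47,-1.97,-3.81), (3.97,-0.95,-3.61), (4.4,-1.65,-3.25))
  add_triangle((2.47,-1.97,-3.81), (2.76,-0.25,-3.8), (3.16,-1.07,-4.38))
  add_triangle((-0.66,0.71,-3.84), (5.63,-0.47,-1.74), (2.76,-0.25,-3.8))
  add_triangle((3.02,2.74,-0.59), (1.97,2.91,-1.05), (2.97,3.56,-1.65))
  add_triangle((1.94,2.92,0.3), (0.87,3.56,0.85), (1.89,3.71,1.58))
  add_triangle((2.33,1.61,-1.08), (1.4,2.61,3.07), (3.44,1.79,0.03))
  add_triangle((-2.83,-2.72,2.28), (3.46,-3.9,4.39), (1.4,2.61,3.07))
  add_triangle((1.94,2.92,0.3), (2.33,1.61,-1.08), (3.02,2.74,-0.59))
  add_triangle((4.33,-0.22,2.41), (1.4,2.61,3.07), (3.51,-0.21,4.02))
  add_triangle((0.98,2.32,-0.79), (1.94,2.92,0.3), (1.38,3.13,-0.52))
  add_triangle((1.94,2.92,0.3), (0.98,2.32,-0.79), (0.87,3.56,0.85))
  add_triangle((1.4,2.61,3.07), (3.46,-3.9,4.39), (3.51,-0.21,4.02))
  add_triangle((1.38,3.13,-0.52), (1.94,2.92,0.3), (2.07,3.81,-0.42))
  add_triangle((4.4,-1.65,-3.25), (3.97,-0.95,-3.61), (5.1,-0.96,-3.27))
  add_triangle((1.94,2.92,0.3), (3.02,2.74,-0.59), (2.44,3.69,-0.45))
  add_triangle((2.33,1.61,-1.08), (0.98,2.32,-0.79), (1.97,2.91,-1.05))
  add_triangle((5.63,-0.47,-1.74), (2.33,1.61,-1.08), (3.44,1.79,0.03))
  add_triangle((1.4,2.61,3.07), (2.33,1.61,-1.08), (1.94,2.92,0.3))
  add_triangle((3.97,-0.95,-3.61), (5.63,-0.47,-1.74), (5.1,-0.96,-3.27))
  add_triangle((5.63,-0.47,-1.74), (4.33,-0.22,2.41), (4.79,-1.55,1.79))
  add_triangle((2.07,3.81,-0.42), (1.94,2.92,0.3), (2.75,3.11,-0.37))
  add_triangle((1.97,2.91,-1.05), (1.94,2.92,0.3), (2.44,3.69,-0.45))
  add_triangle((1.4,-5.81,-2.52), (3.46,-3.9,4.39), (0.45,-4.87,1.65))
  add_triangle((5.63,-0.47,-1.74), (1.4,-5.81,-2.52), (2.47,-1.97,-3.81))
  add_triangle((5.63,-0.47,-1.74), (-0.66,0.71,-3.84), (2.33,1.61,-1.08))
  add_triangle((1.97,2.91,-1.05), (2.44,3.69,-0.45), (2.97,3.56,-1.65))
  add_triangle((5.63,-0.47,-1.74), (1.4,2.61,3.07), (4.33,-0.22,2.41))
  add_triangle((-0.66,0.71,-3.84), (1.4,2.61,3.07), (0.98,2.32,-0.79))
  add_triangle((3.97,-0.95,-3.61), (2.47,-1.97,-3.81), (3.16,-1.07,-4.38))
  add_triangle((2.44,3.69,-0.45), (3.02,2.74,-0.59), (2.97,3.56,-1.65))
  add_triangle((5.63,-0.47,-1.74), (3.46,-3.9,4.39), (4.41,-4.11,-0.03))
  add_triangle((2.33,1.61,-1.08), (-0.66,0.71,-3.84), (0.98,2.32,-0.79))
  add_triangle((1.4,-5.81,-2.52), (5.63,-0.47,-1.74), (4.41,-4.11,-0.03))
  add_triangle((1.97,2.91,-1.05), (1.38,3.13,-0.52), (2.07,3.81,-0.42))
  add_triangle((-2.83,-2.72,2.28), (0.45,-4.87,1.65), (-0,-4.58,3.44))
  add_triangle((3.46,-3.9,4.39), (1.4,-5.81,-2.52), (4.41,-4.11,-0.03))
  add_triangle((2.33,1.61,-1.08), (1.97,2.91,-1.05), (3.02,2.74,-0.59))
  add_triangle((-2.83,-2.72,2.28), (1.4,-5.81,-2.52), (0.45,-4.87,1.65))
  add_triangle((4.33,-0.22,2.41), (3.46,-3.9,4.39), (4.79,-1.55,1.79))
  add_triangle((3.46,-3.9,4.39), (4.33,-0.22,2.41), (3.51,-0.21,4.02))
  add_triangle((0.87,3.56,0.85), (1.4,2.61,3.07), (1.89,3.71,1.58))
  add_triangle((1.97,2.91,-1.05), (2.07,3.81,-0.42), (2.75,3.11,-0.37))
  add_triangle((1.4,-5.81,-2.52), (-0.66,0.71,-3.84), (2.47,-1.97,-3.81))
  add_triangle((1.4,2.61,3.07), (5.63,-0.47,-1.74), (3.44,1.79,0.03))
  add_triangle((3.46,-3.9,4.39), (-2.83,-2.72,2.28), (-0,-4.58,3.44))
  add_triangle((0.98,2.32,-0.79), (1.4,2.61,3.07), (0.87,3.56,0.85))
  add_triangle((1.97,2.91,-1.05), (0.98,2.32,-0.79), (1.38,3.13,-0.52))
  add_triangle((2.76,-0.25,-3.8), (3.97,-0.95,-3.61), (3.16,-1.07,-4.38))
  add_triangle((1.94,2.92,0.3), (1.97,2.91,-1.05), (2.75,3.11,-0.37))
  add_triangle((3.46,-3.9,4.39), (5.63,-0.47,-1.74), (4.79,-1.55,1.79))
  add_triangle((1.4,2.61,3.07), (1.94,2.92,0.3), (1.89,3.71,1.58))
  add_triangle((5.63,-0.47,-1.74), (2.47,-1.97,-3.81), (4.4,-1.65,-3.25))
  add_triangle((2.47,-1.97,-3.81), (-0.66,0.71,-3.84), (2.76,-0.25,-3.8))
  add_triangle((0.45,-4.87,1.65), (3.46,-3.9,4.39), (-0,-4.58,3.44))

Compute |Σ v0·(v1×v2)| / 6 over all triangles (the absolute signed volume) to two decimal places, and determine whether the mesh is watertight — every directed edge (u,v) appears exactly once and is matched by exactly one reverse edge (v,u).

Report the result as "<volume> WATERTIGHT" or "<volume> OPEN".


Per-triangle v0·(v1×v2)/6:
  t1: +5.2691
  t2: +1.3031
  t3: +0.1240
  t4: +1.8853
  t5: -0.3148
  t6: +0.7369
  t7: +1.8840
  t8: +18.5872
  t9: -0.1925
  t10: +4.0506
  t11: -0.1202
  t12: +0.8806
  t13: +3.8417
  t14: +0.0873
  t15: +0.6697
  t16: +0.4889
  t17: +0.1146
  t18: +2.5524
  t19: +1.5161
  t20: +0.2115
  t21: +4.4792
  t22: +0.4248
  t23: -0.0224
  t24: +13.4423
  t25: +12.8206
  t26: +6.6262
  t27: +0.2291
  t28: +9.1257
  t29: +1.0554
  t30: +1.0498
  t31: +0.8065
  t32: +14.6516
  t33: +2.4929
  t34: +14.4495
  t35: +0.1916
  t36: +4.2559
  t37: +15.8610
  t38: +0.5218
  t39: +10.2741
  t40: +4.6781
  t41: +5.4974
  t42: +1.1137
  t43: +0.4843
  t44: +9.4136
  t45: +4.0299
  t46: +3.7816
  t47: -1.2074
  t48: +0.1577
  t49: +0.6771
  t50: -0.4366
  t51: +5.1899
  t52: +0.5890
  t53: -0.5386
  t54: +3.9370
  t55: +5.8047
Σ = +199.4825 → |volume| = 199.48

Directed edges: 165 total; 9 unmatched, e.g. (-0.66,0.71,-3.84)→(-2.83,-2.72,2.28) → open.

199.48 OPEN


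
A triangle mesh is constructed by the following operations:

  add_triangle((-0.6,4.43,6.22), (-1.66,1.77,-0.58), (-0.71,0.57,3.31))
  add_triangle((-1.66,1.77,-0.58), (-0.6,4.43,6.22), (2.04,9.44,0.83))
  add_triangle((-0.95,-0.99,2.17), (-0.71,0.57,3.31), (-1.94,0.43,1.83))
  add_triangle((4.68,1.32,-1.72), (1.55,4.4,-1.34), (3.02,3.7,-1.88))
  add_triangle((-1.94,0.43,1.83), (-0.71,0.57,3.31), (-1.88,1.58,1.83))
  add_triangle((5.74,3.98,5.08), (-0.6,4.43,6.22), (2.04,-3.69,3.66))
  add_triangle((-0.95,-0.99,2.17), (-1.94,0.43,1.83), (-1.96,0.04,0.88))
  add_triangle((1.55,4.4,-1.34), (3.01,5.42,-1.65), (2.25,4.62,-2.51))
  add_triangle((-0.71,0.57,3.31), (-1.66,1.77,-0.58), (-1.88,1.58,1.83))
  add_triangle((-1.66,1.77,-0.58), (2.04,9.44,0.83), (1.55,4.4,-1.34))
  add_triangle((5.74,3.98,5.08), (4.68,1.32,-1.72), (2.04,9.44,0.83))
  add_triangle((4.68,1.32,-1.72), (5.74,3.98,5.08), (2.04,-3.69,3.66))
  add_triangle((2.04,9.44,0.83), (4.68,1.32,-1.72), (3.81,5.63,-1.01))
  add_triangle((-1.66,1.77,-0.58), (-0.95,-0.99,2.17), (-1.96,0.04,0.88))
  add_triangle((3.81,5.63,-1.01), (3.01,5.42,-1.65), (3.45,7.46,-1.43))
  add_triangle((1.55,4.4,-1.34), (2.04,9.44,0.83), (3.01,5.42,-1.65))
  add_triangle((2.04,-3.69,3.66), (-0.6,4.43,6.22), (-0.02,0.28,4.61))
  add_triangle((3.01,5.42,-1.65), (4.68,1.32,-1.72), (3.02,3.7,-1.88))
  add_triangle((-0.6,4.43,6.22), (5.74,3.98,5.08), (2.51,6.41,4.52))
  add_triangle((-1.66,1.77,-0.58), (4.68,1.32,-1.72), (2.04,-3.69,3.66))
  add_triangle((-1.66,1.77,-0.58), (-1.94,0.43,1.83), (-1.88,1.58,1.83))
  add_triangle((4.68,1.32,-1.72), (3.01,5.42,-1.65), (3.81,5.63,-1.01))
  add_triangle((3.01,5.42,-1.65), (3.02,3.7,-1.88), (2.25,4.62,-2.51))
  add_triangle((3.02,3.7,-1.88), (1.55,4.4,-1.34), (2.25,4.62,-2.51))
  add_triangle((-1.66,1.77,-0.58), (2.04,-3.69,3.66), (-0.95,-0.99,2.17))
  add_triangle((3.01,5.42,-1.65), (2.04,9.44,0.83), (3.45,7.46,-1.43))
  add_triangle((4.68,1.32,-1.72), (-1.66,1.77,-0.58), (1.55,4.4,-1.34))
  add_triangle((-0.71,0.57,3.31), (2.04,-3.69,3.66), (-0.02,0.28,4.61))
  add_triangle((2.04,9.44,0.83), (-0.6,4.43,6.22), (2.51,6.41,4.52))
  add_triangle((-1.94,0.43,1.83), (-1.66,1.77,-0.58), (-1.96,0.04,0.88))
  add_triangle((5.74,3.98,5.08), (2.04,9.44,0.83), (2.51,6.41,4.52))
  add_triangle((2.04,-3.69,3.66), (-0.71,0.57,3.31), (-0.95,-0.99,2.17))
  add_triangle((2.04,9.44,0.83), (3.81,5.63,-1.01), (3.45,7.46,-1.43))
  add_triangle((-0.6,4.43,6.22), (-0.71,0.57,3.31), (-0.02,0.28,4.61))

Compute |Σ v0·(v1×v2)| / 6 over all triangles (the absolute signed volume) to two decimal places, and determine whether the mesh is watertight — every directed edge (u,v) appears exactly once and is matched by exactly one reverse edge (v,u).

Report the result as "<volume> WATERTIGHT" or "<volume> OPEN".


Per-triangle v0·(v1×v2)/6:
  t1: +4.0638
  t2: +20.5389
  t3: +1.1949
  t4: -0.6689
  t5: +0.9855
  t6: +41.5650
  t7: +0.5386
  t8: +0.8906
  t9: +0.2893
  t10: +6.2428
  t11: +46.8023
  t12: +32.0407
  t13: +2.9148
  t14: -0.5518
  t15: +0.9598
  t16: +2.9911
  t17: +4.6784
  t18: +1.5376
  t19: +19.5021
  t20: -3.7391
  t21: +0.8328
  t22: +3.3235
  t23: +1.1771
  t24: -1.0447
  t25: -0.5846
  t26: +0.1147
  t27: +2.3337
  t28: +1.5083
  t29: +20.0120
  t30: +0.7129
  t31: +22.0056
  t32: +3.2801
  t33: +4.1590
  t34: +2.0034
Σ = +242.6103 → |volume| = 242.61

Directed edges: 102 total, each appears once with its reverse present → watertight.

242.61 WATERTIGHT


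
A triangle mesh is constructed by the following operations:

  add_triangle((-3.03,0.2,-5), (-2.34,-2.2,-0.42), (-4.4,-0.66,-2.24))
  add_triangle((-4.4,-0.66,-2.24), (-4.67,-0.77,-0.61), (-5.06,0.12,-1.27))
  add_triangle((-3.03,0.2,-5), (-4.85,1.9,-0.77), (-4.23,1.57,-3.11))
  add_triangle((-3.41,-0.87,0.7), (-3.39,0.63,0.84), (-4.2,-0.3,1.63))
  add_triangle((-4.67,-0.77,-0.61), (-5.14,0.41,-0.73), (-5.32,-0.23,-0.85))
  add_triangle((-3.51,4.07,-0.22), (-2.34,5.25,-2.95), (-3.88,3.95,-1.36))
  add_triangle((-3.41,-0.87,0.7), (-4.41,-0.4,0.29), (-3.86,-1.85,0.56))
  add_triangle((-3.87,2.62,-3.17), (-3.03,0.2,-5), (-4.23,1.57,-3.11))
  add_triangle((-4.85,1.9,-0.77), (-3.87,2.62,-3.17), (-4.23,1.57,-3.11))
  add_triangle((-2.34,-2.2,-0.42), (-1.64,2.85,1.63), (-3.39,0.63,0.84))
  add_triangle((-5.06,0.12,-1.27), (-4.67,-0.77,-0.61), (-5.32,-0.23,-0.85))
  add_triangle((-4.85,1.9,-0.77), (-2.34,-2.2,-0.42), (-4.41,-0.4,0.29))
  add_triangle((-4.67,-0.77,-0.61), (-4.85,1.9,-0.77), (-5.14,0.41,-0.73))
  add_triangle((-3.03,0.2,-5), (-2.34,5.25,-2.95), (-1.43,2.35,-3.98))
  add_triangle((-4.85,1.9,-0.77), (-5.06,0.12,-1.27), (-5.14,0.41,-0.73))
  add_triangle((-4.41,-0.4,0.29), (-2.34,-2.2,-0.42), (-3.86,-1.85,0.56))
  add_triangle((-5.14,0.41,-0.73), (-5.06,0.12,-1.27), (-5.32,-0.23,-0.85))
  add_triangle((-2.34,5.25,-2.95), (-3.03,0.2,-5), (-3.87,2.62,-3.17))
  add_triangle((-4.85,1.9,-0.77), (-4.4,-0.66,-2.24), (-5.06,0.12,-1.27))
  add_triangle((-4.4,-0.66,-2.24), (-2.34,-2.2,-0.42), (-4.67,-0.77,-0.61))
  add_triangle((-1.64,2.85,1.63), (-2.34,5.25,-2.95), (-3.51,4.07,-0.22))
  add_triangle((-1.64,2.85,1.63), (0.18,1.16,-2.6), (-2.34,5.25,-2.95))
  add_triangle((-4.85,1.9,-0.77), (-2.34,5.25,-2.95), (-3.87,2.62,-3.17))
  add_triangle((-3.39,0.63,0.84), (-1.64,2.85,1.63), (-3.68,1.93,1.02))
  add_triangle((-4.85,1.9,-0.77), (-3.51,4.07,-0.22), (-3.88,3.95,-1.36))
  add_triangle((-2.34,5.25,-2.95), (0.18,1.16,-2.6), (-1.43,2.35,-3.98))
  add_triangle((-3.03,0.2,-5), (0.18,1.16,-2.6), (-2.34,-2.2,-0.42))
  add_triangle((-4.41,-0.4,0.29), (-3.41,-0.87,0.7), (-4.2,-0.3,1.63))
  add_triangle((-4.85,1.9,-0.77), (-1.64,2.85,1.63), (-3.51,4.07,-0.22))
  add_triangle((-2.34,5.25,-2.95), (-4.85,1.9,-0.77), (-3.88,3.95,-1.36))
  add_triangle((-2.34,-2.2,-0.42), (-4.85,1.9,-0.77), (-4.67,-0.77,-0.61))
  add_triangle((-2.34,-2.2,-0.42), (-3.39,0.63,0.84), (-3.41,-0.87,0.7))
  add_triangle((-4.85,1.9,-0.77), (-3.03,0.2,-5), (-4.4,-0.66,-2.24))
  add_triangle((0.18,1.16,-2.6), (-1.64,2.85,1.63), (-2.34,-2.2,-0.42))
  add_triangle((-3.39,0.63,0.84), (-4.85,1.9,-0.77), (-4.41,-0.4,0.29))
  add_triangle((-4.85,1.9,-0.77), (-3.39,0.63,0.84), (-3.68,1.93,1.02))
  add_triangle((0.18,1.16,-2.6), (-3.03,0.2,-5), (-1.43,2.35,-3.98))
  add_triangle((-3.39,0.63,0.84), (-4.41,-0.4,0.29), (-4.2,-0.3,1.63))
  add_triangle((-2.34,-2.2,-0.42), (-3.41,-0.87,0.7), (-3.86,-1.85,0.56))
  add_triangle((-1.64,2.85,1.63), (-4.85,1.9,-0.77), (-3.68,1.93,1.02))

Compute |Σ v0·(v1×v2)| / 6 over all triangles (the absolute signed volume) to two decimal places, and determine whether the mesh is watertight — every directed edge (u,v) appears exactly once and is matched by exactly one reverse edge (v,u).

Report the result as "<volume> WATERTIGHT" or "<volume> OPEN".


Per-triangle v0·(v1×v2)/6:
  t1: +4.3179
  t2: +1.2059
  t3: +1.6273
  t4: -0.5892
  t5: +0.1223
  t6: +2.5577
  t7: +0.3983
  t8: +2.5250
  t9: +2.3559
  t10: +0.3838
  t11: +0.1916
  t12: +2.5779
  t13: -0.0104
  t14: +5.2075
  t15: +0.7344
  t16: +1.0800
  t17: +0.2861
  t18: +7.1876
  t19: +1.4212
  t20: +2.3572
  t21: +4.1266
  t22: +1.3406
  t23: +6.6507
  t24: +0.7060
  t25: +2.2832
  t26: +2.2742
  t27: +1.4080
  t28: +0.5862
  t29: +3.5162
  t30: +2.4588
  t31: -0.4330
  t32: -0.6337
  t33: +7.4774
  t34: -5.2523
  t35: +1.8116
  t36: +1.4492
  t37: +2.3411
  t38: +0.8961
  t39: -0.2310
  t40: +2.1164
Σ = +70.8304 → |volume| = 70.83

Directed edges: 120 total, each appears once with its reverse present → watertight.

70.83 WATERTIGHT


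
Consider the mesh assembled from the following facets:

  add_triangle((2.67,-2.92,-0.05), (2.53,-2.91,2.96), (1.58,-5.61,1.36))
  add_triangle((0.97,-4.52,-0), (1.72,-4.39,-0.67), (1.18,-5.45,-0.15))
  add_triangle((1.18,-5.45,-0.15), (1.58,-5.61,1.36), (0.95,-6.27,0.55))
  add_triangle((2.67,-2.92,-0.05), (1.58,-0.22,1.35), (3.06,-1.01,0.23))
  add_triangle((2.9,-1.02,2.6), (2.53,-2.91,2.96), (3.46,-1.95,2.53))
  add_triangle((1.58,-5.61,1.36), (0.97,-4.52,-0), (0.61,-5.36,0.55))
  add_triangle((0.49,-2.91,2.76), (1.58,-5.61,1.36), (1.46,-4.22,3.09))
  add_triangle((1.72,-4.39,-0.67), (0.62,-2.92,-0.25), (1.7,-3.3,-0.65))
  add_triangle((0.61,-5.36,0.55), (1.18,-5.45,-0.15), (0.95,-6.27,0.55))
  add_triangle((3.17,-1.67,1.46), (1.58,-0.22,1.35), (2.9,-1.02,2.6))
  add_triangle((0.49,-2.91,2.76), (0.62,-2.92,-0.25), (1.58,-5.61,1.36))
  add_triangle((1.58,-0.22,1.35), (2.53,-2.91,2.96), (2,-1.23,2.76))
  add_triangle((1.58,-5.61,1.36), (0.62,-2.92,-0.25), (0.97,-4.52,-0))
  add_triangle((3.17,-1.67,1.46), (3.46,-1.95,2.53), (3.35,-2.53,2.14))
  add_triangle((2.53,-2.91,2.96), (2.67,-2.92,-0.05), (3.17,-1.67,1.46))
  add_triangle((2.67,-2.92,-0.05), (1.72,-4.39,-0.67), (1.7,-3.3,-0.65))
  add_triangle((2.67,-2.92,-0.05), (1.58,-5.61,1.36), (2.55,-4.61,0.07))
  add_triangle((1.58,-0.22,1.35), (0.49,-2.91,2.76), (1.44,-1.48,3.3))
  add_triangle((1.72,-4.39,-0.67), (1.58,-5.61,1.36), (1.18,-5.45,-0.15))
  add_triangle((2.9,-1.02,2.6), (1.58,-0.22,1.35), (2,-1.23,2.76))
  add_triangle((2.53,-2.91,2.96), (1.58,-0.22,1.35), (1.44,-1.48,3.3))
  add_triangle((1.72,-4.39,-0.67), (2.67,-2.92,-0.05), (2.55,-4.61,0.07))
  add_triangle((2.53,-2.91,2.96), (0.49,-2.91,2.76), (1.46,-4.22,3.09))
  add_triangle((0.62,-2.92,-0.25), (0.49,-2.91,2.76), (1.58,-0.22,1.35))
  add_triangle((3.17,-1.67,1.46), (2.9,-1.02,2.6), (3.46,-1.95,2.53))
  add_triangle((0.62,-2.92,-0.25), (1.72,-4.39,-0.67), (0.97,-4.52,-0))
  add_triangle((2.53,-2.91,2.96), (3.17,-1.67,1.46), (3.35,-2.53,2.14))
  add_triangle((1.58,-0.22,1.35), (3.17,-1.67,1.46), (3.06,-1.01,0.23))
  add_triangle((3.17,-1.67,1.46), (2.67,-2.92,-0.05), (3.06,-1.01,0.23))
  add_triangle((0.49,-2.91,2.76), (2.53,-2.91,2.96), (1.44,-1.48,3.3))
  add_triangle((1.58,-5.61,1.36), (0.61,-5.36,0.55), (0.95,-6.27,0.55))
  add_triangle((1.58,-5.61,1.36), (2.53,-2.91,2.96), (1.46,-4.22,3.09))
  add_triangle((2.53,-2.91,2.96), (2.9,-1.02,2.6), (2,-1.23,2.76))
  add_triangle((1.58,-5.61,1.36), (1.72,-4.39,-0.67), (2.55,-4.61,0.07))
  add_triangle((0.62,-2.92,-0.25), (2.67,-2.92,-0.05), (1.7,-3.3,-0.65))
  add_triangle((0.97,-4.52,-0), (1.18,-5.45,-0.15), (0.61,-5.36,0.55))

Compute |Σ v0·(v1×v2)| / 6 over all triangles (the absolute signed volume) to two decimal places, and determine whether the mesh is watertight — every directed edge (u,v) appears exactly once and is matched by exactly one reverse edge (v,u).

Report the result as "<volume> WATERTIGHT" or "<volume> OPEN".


Per-triangle v0·(v1×v2)/6:
  t1: +5.1068
  t2: -0.0826
  t3: +0.8004
  t4: -1.2416
  t5: +0.8036
  t6: -0.7093
  t7: +1.1584
  t8: -0.0022
  t9: +0.1031
  t10: +0.2421
  t11: +0.6840
  t12: -0.5080
  t13: -0.0640
  t14: +0.3384
  t15: +2.5014
  t16: +0.2812
  t17: +0.9228
  t18: -0.7599
  t19: +1.2408
  t20: +0.1400
  t21: +1.1250
  t22: +0.6484
  t23: +0.9755
  t24: -2.3306
  t25: +0.3362
  t26: +0.1499
  t27: -0.2280
  t28: +0.5795
  t29: +1.3500
  t30: +1.7607
  t31: +0.2442
  t32: +2.7333
  t33: +0.7680
  t34: +1.5559
  t35: -0.4639
  t36: -0.0567
Σ = +20.1027 → |volume| = 20.10

Directed edges: 108 total; 6 unmatched, e.g. (2.67,-2.92,-0.05)→(1.58,-0.22,1.35) → open.

20.10 OPEN


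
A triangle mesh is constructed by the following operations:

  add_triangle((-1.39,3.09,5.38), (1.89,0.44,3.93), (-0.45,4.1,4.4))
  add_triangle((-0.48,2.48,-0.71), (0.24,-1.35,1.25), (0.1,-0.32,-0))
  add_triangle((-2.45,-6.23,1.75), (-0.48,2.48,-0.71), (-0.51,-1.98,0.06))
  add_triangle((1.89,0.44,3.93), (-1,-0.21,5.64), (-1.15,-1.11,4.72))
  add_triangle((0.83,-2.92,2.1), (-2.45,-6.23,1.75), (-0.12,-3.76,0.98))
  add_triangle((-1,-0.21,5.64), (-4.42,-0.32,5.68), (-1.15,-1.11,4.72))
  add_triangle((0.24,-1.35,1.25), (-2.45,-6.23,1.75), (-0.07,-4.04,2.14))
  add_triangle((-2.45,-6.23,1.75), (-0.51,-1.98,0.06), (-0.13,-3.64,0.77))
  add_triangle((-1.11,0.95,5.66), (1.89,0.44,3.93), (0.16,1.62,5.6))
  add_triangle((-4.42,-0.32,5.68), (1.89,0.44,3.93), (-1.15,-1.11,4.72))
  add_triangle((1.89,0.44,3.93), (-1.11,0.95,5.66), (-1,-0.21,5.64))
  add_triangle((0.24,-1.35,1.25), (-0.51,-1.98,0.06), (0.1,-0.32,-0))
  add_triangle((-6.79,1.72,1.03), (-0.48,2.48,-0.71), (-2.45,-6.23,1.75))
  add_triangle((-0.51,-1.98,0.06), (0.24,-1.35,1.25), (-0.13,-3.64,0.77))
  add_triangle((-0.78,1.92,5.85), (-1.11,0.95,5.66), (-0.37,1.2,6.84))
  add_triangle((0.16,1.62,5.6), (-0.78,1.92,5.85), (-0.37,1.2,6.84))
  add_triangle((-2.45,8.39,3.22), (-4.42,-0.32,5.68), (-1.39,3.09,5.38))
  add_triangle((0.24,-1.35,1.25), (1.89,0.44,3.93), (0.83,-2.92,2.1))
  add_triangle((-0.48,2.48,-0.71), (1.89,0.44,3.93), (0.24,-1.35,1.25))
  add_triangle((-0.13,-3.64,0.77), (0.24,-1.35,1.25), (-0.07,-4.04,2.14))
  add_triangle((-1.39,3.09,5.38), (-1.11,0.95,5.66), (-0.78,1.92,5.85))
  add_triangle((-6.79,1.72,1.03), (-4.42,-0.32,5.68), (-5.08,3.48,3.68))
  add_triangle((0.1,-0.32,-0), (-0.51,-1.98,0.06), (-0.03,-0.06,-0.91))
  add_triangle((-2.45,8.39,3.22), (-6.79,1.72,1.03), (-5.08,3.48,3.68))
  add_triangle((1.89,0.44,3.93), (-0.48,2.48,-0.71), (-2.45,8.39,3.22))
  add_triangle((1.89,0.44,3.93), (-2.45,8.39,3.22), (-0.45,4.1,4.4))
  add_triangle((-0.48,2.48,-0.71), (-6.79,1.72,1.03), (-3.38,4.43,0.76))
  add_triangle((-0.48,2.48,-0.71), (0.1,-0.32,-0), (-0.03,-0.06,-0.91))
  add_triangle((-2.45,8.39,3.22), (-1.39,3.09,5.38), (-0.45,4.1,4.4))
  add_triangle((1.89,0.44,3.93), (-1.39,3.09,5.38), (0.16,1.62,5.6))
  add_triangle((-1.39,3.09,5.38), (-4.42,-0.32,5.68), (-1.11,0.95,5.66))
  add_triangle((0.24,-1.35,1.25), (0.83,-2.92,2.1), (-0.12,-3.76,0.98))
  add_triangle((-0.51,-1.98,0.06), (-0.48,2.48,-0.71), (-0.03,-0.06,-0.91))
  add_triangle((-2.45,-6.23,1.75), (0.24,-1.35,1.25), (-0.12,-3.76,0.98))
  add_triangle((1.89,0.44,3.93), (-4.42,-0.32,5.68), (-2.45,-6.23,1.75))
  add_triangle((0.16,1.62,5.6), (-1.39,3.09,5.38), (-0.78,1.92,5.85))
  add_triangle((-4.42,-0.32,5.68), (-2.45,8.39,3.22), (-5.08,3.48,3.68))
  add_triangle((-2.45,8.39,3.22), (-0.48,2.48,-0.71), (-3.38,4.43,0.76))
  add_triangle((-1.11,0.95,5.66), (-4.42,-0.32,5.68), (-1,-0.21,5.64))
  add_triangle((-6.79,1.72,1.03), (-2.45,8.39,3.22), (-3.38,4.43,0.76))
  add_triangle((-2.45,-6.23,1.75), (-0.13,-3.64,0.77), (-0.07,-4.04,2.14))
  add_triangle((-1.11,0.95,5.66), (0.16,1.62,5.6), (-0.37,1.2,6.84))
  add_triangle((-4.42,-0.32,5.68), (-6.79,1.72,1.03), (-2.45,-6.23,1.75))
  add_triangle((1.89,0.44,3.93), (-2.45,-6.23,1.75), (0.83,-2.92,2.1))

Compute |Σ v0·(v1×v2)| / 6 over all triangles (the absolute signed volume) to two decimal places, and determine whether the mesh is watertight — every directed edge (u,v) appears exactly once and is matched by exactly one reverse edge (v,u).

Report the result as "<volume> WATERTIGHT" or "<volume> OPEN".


Per-triangle v0·(v1×v2)/6:
  t1: +5.2166
  t2: +0.0128
  t3: +0.7535
  t4: +2.0992
  t5: +1.9619
  t6: +2.9653
  t7: +0.5686
  t8: +0.6001
  t9: +1.9676
  t10: -5.5337
  t11: +2.8811
  t12: +0.0747
  t13: +2.3901
  t14: -0.1943
  t15: +0.8417
  t16: +0.8085
  t17: +22.5130
  t18: -0.5708
  t19: -0.7407
  t20: +0.1813
  t21: +1.0541
  t22: +17.1733
  t23: +0.0549
  t24: +18.5110
  t25: +5.9748
  t26: +4.0477
  t27: +3.8259
  t28: +0.0162
  t29: +6.3099
  t30: +1.5405
  t31: +7.2230
  t32: -0.2821
  t33: +0.3336
  t34: -1.2894
  t35: +28.0400
  t36: +1.0277
  t37: +18.1784
  t38: +5.1693
  t39: +3.7347
  t40: +9.3456
  t41: +1.7565
  t42: -0.5615
  t43: +36.5912
  t44: +6.0451
Σ = +212.6169 → |volume| = 212.62

Directed edges: 132 total, each appears once with its reverse present → watertight.

212.62 WATERTIGHT


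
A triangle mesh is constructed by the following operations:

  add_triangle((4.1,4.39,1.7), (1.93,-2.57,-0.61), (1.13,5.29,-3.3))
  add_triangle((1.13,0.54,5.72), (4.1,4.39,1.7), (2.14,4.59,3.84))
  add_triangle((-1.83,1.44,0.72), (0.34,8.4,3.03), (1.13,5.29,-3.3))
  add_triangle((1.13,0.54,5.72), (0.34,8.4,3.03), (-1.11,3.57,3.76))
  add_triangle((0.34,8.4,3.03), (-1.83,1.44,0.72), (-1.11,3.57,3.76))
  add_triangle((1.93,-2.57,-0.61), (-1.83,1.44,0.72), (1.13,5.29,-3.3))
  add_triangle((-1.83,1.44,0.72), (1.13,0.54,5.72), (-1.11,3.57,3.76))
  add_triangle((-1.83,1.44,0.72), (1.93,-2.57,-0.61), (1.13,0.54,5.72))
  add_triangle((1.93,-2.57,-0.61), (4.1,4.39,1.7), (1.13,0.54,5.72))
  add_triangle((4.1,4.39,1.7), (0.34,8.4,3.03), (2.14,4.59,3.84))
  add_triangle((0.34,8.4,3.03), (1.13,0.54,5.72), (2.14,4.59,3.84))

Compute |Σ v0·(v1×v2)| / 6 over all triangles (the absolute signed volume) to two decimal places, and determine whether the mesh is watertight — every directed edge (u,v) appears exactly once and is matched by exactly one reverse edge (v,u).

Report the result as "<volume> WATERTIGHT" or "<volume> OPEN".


Per-triangle v0·(v1×v2)/6:
  t1: +15.8716
  t2: +9.6003
  t3: +13.5112
  t4: +13.5394
  t5: +6.1834
  t6: +0.6341
  t7: +3.6214
  t8: +2.0418
  t9: +17.2837
  t10: +11.6760
  t11: +11.7277
Σ = +105.6906 → |volume| = 105.69

Directed edges: 33 total; 3 unmatched, e.g. (1.13,5.29,-3.3)→(4.1,4.39,1.7) → open.

105.69 OPEN


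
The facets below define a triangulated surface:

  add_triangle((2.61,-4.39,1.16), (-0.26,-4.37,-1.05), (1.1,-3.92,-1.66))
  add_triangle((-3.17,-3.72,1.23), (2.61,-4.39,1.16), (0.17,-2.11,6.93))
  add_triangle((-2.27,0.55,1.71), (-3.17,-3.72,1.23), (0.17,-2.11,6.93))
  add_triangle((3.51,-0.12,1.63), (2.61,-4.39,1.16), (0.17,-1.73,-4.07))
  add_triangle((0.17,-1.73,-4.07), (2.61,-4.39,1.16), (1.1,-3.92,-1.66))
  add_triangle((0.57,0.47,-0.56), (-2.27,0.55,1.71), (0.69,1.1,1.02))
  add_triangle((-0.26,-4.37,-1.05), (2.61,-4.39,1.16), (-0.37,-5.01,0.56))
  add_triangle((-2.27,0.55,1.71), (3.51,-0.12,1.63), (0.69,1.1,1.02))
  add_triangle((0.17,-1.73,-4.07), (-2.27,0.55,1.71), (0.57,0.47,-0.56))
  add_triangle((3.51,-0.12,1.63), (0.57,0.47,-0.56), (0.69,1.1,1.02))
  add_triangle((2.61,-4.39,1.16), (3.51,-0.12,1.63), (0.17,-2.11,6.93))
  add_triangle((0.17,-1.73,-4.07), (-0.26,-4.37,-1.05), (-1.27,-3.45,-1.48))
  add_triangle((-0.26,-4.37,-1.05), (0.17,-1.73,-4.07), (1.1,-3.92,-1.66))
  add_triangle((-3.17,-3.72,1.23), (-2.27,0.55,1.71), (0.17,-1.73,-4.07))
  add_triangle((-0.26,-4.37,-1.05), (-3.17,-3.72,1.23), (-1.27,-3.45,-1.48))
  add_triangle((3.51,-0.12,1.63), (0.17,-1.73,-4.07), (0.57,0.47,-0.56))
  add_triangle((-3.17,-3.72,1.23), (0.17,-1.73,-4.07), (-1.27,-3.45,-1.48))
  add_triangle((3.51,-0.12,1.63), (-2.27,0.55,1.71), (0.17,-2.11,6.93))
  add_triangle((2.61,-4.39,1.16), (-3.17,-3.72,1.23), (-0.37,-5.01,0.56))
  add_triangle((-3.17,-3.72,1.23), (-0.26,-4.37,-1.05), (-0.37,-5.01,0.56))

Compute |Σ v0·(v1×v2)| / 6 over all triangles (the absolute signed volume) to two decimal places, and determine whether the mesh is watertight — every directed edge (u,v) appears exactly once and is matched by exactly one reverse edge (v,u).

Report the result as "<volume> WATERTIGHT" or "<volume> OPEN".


111.19 WATERTIGHT

Per-triangle v0·(v1×v2)/6:
  t1: +3.6524
  t2: +24.8961
  t3: +12.8908
  t4: +10.3860
  t5: +2.3827
  t6: +0.4169
  t7: +3.8044
  t8: +1.6236
  t9: +0.9904
  t10: +0.7424
  t11: +17.3010
  t12: +2.9633
  t13: +3.4057
  t14: +5.9535
  t15: +3.0452
  t16: +2.0199
  t17: +2.1345
  t18: +5.2958
  t19: +3.6129
  t20: +3.6767
Σ = +111.1940 → |volume| = 111.19

Directed edges: 60 total, each appears once with its reverse present → watertight.


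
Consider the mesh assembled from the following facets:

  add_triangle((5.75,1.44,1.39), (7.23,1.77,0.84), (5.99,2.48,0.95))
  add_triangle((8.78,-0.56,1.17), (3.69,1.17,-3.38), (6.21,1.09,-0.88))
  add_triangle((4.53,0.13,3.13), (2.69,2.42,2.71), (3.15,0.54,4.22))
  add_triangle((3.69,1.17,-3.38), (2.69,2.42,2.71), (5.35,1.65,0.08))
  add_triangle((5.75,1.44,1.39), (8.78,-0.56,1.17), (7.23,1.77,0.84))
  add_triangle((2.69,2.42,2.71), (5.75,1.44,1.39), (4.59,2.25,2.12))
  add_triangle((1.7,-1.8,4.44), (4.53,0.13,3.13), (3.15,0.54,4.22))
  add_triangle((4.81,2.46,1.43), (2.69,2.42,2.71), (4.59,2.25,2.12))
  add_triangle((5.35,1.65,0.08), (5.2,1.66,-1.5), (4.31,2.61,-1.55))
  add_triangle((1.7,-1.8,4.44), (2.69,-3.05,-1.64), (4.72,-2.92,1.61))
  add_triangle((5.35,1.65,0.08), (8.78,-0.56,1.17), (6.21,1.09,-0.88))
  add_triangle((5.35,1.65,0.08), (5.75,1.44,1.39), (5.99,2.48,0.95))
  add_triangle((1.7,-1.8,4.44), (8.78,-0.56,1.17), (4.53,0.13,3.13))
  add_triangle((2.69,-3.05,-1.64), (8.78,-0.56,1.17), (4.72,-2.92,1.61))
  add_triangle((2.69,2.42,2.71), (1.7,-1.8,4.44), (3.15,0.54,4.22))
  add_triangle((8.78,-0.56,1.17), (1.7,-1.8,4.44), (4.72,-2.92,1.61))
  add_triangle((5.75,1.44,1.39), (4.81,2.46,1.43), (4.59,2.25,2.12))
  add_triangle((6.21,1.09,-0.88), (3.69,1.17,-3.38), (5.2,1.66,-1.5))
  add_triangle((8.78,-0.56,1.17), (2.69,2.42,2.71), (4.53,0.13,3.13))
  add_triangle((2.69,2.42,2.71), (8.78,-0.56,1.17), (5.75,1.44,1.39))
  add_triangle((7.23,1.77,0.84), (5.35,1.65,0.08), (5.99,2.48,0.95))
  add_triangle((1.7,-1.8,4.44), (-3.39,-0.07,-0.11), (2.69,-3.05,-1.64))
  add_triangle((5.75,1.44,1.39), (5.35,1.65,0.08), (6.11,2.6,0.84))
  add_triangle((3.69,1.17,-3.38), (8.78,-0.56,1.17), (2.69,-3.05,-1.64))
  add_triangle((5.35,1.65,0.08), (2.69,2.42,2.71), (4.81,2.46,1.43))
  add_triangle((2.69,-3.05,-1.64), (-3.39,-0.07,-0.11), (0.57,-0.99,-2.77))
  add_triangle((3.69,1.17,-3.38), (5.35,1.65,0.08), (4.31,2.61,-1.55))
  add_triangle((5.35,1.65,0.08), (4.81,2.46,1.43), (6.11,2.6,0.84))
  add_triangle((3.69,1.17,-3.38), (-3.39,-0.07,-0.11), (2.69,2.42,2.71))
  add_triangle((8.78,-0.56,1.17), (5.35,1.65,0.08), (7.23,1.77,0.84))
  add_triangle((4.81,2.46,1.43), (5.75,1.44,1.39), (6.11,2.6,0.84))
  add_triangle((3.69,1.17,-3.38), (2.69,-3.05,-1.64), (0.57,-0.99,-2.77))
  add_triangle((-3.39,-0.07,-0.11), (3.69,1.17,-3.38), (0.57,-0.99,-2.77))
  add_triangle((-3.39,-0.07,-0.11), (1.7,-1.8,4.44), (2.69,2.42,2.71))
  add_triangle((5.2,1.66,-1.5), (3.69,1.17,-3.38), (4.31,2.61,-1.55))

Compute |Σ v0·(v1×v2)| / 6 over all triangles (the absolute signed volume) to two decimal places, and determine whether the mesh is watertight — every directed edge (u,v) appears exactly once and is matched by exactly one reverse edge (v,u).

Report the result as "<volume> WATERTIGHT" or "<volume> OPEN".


Per-triangle v0·(v1×v2)/6:
  t1: +0.8719
  t2: +4.9080
  t3: +3.3256
  t4: +4.9475
  t5: +2.3629
  t6: +0.4813
  t7: +3.9608
  t8: +0.7817
  t9: +1.7208
  t10: +5.7139
  t11: +3.5991
  t12: -0.9913
  t13: +8.8365
  t14: +11.7911
  t15: +1.2426
  t16: +13.7193
  t17: +0.9338
  t18: +1.7972
  t19: +8.1392
  t20: +3.8516
  t21: +0.7656
  t22: +9.4847
  t23: +1.0546
  t24: +20.4179
  t25: -0.3988
  t26: +3.9151
  t27: -3.8770
  t28: -0.2147
  t29: +6.2962
  t30: +1.7067
  t31: +1.0404
  t32: +5.9889
  t33: +3.7041
  t34: +8.5771
  t35: +2.4788
Σ = +142.9331 → |volume| = 142.93

Directed edges: 105 total; 3 unmatched, e.g. (5.35,1.65,0.08)→(5.2,1.66,-1.5) → open.

142.93 OPEN


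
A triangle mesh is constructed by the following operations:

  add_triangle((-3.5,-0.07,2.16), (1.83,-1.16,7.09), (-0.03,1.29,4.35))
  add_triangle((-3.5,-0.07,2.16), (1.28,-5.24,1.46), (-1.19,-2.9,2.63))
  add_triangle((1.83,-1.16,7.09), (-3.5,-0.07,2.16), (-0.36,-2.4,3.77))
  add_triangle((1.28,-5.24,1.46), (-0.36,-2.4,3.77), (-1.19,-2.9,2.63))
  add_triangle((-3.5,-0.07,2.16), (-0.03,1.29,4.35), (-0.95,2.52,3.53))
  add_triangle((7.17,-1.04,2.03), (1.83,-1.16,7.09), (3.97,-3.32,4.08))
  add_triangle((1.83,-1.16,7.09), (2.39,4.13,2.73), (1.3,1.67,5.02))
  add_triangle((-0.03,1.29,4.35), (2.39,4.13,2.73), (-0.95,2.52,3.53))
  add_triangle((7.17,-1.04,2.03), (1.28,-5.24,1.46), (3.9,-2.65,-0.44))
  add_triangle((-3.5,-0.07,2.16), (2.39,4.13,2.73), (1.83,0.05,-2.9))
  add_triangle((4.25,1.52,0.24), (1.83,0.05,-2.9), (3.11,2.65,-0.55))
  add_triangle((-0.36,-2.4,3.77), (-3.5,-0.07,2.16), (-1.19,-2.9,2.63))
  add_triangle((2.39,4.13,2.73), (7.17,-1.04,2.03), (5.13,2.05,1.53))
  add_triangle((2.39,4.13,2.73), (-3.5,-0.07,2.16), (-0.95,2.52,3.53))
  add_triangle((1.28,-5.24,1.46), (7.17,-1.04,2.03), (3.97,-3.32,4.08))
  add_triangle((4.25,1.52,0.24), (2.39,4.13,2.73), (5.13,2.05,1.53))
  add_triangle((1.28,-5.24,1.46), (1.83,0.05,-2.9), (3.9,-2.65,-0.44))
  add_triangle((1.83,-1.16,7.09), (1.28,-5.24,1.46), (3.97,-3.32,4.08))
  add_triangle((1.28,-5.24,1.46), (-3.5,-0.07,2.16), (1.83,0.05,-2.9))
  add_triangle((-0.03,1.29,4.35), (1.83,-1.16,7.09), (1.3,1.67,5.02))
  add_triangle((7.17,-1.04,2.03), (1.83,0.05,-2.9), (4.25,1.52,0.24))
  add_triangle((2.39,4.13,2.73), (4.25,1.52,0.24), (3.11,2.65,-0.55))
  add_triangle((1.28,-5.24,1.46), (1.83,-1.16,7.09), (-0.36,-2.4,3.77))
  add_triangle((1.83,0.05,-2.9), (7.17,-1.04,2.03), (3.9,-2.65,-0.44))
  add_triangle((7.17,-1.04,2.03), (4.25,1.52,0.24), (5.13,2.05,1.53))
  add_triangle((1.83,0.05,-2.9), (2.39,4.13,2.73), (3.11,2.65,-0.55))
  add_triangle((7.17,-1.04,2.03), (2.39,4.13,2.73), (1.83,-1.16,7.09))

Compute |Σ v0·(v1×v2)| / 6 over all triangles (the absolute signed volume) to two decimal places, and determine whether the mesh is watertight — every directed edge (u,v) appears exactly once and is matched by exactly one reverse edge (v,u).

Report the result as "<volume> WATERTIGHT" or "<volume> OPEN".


205.76 OPEN

Per-triangle v0·(v1×v2)/6:
  t1: +9.2114
  t2: +2.0476
  t3: +8.9962
  t4: +3.6361
  t5: +4.1991
  t6: +18.3910
  t7: +4.9384
  t8: +4.8011
  t9: +12.0606
  t10: +4.2492
  t11: +3.5820
  t12: +3.3066
  t13: +6.4410
  t14: +0.7819
  t15: +14.2547
  t16: +2.4817
  t17: +6.3025
  t18: +14.4072
  t19: +5.4211
  t20: +3.4038
  t21: +8.3636
  t22: +4.5100
  t23: +9.7811
  t24: +9.0958
  t25: +3.4144
  t26: +0.3293
  t27: +37.3521
Σ = +205.7593 → |volume| = 205.76

Directed edges: 81 total; 3 unmatched, e.g. (2.39,4.13,2.73)→(1.3,1.67,5.02) → open.


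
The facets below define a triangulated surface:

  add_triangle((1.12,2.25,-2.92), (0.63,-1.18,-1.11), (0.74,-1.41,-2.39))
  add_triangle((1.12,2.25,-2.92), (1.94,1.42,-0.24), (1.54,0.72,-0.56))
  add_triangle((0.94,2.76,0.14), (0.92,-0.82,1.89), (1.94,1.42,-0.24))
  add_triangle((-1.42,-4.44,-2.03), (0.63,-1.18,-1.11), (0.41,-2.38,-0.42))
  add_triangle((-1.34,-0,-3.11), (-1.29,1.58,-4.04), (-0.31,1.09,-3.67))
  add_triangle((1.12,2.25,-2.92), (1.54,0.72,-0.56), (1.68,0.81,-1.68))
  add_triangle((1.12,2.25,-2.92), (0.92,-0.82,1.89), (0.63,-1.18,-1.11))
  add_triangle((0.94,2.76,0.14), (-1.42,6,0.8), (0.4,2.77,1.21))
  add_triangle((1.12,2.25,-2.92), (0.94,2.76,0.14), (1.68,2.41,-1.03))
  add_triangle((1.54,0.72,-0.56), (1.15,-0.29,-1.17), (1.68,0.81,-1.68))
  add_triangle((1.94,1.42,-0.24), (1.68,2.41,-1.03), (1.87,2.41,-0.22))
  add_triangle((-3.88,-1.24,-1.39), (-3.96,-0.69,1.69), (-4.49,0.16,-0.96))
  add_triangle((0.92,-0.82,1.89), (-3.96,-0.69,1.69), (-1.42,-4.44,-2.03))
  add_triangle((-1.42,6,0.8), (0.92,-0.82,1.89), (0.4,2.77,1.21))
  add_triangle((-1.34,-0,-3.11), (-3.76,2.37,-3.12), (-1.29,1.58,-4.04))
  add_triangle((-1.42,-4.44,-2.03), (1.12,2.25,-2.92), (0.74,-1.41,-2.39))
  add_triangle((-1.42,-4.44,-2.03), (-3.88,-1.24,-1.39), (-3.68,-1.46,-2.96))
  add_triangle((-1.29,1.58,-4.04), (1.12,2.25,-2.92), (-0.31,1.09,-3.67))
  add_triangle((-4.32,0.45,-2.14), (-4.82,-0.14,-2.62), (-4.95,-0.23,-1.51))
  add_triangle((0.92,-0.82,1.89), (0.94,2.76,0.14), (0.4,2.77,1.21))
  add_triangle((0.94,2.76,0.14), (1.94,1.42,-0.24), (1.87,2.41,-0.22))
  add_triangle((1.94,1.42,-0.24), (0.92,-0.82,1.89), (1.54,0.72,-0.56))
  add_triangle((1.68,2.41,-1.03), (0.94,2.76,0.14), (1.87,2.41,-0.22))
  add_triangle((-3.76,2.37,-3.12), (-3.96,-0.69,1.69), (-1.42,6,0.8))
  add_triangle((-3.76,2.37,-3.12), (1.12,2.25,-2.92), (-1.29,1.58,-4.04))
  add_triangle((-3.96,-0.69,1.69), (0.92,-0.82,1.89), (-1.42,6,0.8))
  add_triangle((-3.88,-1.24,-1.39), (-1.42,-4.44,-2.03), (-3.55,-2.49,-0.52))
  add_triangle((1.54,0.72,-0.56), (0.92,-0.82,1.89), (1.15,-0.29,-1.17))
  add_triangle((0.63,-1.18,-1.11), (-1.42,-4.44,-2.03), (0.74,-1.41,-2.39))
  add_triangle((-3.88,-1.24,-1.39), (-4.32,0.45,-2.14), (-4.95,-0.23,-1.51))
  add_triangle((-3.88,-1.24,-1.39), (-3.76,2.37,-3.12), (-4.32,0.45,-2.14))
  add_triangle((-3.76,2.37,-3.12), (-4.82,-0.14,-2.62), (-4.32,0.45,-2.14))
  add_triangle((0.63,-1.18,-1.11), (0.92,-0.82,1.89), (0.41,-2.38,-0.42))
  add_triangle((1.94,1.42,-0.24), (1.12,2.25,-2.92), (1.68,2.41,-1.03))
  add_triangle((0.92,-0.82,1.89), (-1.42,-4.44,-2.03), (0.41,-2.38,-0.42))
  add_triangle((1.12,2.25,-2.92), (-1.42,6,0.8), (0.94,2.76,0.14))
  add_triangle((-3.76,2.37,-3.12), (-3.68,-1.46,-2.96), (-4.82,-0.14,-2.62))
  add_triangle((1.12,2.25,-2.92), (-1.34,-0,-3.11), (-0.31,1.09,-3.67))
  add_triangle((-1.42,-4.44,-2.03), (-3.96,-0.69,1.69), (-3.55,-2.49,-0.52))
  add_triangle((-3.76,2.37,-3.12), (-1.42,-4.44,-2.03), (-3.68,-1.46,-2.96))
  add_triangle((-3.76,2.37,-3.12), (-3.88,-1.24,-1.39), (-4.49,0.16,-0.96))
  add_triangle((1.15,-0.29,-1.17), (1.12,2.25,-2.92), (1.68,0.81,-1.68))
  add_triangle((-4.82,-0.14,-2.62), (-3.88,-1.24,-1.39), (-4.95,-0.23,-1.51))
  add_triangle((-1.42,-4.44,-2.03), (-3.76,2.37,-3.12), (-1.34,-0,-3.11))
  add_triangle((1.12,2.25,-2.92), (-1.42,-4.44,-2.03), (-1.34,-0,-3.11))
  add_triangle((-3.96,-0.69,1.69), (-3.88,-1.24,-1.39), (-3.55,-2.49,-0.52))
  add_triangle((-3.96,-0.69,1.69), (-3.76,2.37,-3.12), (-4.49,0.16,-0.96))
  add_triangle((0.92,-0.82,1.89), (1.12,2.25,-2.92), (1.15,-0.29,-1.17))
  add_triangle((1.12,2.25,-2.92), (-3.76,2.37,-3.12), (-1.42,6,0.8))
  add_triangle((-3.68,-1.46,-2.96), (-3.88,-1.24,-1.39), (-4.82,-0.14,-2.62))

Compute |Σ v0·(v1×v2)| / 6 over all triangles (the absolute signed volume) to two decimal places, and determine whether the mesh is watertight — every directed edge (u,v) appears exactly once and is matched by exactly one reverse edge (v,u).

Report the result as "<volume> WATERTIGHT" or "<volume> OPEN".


125.56 WATERTIGHT

Per-triangle v0·(v1×v2)/6:
  t1: +0.4982
  t2: +0.5371
  t3: +1.4662
  t4: +0.9925
  t5: +0.7865
  t6: +0.4579
  t7: +1.6926
  t8: +1.5800
  t9: +1.0117
  t10: +0.2318
  t11: +0.2811
  t12: +2.9649
  t13: +8.0218
  t14: +1.5002
  t15: +2.5320
  t16: +2.9629
  t17: +3.9524
  t18: +1.1202
  t19: +0.5602
  t20: +1.0728
  t21: +0.0787
  t22: +0.4422
  t23: +0.4208
  t24: +19.8685
  t25: +3.6509
  t26: +9.5375
  t27: +3.2713
  t28: +0.7138
  t29: +0.7983
  t30: -0.8296
  t31: -0.7307
  t32: +0.9122
  t33: +0.6230
  t34: +0.6813
  t35: +1.3784
  t36: +4.7533
  t37: +3.0811
  t38: -0.1390
  t39: +2.3753
  t40: +2.3303
  t41: +3.3266
  t42: +0.4352
  t43: +1.0194
  t44: +6.2294
  t45: +4.8370
  t46: +3.0047
  t47: +2.8041
  t48: -1.1710
  t49: +15.9791
  t50: +1.6507
Σ = +125.5557 → |volume| = 125.56

Directed edges: 150 total, each appears once with its reverse present → watertight.
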